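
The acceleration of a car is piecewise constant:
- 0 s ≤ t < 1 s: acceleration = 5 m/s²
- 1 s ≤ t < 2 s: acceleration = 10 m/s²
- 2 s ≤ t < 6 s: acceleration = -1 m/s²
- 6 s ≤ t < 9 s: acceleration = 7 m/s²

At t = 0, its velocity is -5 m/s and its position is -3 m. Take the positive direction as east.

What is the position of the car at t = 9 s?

On each constant-a segment, Δv = aΔt and Δx = v₀Δt + ½aΔt²; chain segment to segment.
0–1 s: v starts -5 m/s; Δx = -5·1 + ½·5·1² = -2.5 m; v ends 0 m/s.
1–2 s: v starts 0 m/s; Δx = 0·1 + ½·10·1² = 5 m; v ends 10 m/s.
2–6 s: v starts 10 m/s; Δx = 10·4 + ½·-1·4² = 32 m; v ends 6 m/s.
6–9 s: v starts 6 m/s; Δx = 6·3 + ½·7·3² = 49.5 m; v ends 27 m/s.
x(9) = -3 + Σ Δx = 81 m.

81 m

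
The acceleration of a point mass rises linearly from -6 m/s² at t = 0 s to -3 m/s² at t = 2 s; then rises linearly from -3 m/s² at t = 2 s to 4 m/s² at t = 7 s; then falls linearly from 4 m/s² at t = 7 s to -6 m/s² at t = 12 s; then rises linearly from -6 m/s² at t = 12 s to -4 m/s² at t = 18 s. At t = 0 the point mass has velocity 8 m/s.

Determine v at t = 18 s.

-33.5 m/s

Δv equals the area under the a-t graph; then v = v₀ + Δv.
0–2 s: ½(-6 + -3)(2) = -9 m/s
2–7 s: ½(-3 + 4)(5) = 2.5 m/s
7–12 s: ½(4 + -6)(5) = -5 m/s
12–18 s: ½(-6 + -4)(6) = -30 m/s
Δv = -41.5 m/s, so v(18) = 8 + (-41.5) = -33.5 m/s.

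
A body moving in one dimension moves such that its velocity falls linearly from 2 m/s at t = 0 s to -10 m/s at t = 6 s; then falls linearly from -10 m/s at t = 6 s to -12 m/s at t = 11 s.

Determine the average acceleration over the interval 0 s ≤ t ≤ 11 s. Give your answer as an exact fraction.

Average acceleration = Δv/Δt = (-12 − 2)/(11 − 0) = -14/11 m/s².

-14/11 m/s²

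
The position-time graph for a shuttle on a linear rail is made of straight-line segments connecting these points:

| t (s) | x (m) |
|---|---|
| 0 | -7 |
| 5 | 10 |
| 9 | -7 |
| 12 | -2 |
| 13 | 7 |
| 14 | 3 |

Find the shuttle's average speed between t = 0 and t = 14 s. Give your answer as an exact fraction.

26/7 m/s

Average speed = (total path length)/(elapsed time); on a piecewise-linear x-t graph the path length is Σ|Δx|.
0–5 s: |Δx| = |10 − -7| = 17 m
5–9 s: |Δx| = |-7 − 10| = 17 m
9–12 s: |Δx| = |-2 − -7| = 5 m
12–13 s: |Δx| = |7 − -2| = 9 m
13–14 s: |Δx| = |3 − 7| = 4 m
Total path = 52 m; average speed = 52/14 = 26/7 m/s.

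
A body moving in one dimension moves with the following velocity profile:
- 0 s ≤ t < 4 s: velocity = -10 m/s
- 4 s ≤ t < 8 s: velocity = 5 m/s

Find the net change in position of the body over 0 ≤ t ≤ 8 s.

Net displacement equals the area under the velocity-time graph (areas below the axis count negative).
0–4 s: -10 × 4 = -40 m
4–8 s: 5 × 4 = 20 m
Net displacement = -20 m

-20 m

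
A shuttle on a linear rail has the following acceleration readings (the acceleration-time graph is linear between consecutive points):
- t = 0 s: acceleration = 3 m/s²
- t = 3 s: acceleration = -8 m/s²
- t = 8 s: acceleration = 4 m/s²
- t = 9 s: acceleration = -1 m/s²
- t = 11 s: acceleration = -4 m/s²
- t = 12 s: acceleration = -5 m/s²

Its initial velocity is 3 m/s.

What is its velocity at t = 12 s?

-22.5 m/s

Δv equals the area under the a-t graph; then v = v₀ + Δv.
0–3 s: ½(3 + -8)(3) = -7.5 m/s
3–8 s: ½(-8 + 4)(5) = -10 m/s
8–9 s: ½(4 + -1)(1) = 1.5 m/s
9–11 s: ½(-1 + -4)(2) = -5 m/s
11–12 s: ½(-4 + -5)(1) = -4.5 m/s
Δv = -25.5 m/s, so v(12) = 3 + (-25.5) = -22.5 m/s.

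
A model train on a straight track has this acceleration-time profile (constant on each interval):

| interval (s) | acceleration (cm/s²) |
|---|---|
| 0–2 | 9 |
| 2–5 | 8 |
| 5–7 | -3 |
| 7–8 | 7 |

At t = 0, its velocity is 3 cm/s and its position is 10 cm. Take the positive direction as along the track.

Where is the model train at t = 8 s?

On each constant-a segment, Δv = aΔt and Δx = v₀Δt + ½aΔt²; chain segment to segment.
0–2 s: v starts 3 cm/s; Δx = 3·2 + ½·9·2² = 24 cm; v ends 21 cm/s.
2–5 s: v starts 21 cm/s; Δx = 21·3 + ½·8·3² = 99 cm; v ends 45 cm/s.
5–7 s: v starts 45 cm/s; Δx = 45·2 + ½·-3·2² = 84 cm; v ends 39 cm/s.
7–8 s: v starts 39 cm/s; Δx = 39·1 + ½·7·1² = 42.5 cm; v ends 46 cm/s.
x(8) = 10 + Σ Δx = 259.5 cm.

259.5 cm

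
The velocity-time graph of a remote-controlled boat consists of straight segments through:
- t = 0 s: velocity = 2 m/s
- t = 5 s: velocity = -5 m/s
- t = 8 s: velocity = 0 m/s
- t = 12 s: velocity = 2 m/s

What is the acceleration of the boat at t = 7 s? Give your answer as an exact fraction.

Acceleration is the slope of the v-t graph on 5–8 s: (0 − -5)/(8 − 5) = 5/3 m/s².

5/3 m/s²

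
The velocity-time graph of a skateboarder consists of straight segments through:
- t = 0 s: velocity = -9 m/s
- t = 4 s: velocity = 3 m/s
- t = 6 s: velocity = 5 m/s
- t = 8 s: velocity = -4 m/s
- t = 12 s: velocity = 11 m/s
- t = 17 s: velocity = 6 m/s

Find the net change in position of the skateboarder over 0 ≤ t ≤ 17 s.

53.5 m

Net displacement equals the area under the velocity-time graph (areas below the axis count negative).
0–4 s: ½(-9 + 3)(4) = -12 m
4–6 s: ½(3 + 5)(2) = 8 m
6–8 s: ½(5 + -4)(2) = 1 m
8–12 s: ½(-4 + 11)(4) = 14 m
12–17 s: ½(11 + 6)(5) = 42.5 m
Net displacement = 53.5 m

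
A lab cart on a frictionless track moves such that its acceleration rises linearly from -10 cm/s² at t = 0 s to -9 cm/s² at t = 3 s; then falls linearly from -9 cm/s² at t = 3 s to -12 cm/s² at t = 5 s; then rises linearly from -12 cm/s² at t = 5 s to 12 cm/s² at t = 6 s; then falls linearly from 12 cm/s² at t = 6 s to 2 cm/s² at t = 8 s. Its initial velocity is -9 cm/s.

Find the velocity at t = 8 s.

Δv equals the area under the a-t graph; then v = v₀ + Δv.
0–3 s: ½(-10 + -9)(3) = -28.5 cm/s
3–5 s: ½(-9 + -12)(2) = -21 cm/s
5–6 s: ½(-12 + 12)(1) = 0 cm/s
6–8 s: ½(12 + 2)(2) = 14 cm/s
Δv = -35.5 cm/s, so v(8) = -9 + (-35.5) = -44.5 cm/s.

-44.5 cm/s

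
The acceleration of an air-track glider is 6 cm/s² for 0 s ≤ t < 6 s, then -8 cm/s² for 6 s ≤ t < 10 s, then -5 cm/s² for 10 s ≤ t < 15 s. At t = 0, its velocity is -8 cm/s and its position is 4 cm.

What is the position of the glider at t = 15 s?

29.5 cm

On each constant-a segment, Δv = aΔt and Δx = v₀Δt + ½aΔt²; chain segment to segment.
0–6 s: v starts -8 cm/s; Δx = -8·6 + ½·6·6² = 60 cm; v ends 28 cm/s.
6–10 s: v starts 28 cm/s; Δx = 28·4 + ½·-8·4² = 48 cm; v ends -4 cm/s.
10–15 s: v starts -4 cm/s; Δx = -4·5 + ½·-5·5² = -82.5 cm; v ends -29 cm/s.
x(15) = 4 + Σ Δx = 29.5 cm.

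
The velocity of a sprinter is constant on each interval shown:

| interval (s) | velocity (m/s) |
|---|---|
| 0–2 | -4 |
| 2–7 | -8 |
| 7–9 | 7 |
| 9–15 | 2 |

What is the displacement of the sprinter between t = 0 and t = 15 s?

-22 m

Net displacement equals the area under the velocity-time graph (areas below the axis count negative).
0–2 s: -4 × 2 = -8 m
2–7 s: -8 × 5 = -40 m
7–9 s: 7 × 2 = 14 m
9–15 s: 2 × 6 = 12 m
Net displacement = -22 m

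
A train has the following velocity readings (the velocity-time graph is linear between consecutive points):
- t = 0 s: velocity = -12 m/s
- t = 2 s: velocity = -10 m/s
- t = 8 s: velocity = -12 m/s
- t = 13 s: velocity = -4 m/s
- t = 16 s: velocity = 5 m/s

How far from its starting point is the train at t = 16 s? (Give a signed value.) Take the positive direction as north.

Net displacement equals the area under the velocity-time graph (areas below the axis count negative).
0–2 s: ½(-12 + -10)(2) = -22 m
2–8 s: ½(-10 + -12)(6) = -66 m
8–13 s: ½(-12 + -4)(5) = -40 m
13–16 s: ½(-4 + 5)(3) = 1.5 m
Net displacement = -126.5 m

-126.5 m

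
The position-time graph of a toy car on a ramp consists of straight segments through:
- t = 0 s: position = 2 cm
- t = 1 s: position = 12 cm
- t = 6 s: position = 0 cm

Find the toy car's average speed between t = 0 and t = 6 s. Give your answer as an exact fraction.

11/3 cm/s

Average speed = (total path length)/(elapsed time); on a piecewise-linear x-t graph the path length is Σ|Δx|.
0–1 s: |Δx| = |12 − 2| = 10 cm
1–6 s: |Δx| = |0 − 12| = 12 cm
Total path = 22 cm; average speed = 22/6 = 11/3 cm/s.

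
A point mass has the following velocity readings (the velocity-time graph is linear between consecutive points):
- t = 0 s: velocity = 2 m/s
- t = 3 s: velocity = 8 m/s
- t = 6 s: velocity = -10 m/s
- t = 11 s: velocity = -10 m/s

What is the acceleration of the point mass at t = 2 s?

Acceleration is the slope of the v-t graph on 0–3 s: (8 − 2)/(3 − 0) = 2 m/s².

2 m/s²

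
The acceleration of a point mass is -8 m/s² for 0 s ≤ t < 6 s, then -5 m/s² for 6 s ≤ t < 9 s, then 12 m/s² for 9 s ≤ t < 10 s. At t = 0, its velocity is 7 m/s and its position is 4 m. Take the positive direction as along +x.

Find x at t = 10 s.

On each constant-a segment, Δv = aΔt and Δx = v₀Δt + ½aΔt²; chain segment to segment.
0–6 s: v starts 7 m/s; Δx = 7·6 + ½·-8·6² = -102 m; v ends -41 m/s.
6–9 s: v starts -41 m/s; Δx = -41·3 + ½·-5·3² = -145.5 m; v ends -56 m/s.
9–10 s: v starts -56 m/s; Δx = -56·1 + ½·12·1² = -50 m; v ends -44 m/s.
x(10) = 4 + Σ Δx = -293.5 m.

-293.5 m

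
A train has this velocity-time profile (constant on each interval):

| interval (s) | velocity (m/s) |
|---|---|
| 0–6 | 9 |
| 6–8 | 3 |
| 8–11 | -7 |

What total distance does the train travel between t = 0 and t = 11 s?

81 m

Total distance travelled is ∫|v| dt — sum the magnitudes of each area piece.
0–6 s: |9| × 6 = 54 m
6–8 s: |3| × 2 = 6 m
8–11 s: |-7| × 3 = 21 m
Total distance = 81 m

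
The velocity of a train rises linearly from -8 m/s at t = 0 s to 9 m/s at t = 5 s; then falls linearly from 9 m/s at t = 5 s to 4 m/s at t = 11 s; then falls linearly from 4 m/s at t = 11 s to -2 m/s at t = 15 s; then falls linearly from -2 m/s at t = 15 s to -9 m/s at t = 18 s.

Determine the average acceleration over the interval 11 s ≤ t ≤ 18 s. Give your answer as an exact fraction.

-13/7 m/s²

Average acceleration = Δv/Δt = (-9 − 4)/(18 − 11) = -13/7 m/s².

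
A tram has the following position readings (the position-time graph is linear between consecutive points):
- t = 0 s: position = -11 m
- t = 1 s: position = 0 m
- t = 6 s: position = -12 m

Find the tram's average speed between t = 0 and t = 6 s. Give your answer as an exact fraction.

Average speed = (total path length)/(elapsed time); on a piecewise-linear x-t graph the path length is Σ|Δx|.
0–1 s: |Δx| = |0 − -11| = 11 m
1–6 s: |Δx| = |-12 − 0| = 12 m
Total path = 23 m; average speed = 23/6 = 23/6 m/s.

23/6 m/s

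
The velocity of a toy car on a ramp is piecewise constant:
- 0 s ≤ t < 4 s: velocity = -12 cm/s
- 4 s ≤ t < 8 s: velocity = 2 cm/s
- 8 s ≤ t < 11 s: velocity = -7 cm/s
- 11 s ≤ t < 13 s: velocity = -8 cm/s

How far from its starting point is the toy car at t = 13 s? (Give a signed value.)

-77 cm

Displacement is the signed area under the v-t curve.
0–4 s: -12 × 4 = -48 cm
4–8 s: 2 × 4 = 8 cm
8–11 s: -7 × 3 = -21 cm
11–13 s: -8 × 2 = -16 cm
Net displacement = -77 cm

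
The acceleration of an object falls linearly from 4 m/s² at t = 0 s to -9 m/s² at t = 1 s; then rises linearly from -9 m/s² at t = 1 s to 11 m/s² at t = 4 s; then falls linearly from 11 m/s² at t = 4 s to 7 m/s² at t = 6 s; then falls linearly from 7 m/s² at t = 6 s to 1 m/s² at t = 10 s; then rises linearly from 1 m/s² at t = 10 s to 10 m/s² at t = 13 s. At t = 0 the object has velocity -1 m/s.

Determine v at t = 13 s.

50 m/s

Δv equals the area under the a-t graph; then v = v₀ + Δv.
0–1 s: ½(4 + -9)(1) = -2.5 m/s
1–4 s: ½(-9 + 11)(3) = 3 m/s
4–6 s: ½(11 + 7)(2) = 18 m/s
6–10 s: ½(7 + 1)(4) = 16 m/s
10–13 s: ½(1 + 10)(3) = 16.5 m/s
Δv = 51 m/s, so v(13) = -1 + (51) = 50 m/s.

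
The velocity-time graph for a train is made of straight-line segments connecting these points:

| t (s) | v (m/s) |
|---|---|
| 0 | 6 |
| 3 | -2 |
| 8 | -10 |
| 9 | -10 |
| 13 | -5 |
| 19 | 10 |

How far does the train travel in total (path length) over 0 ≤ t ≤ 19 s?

102.5 m

Distance (not displacement) is the total path length: add the absolute areas under v-t.
0–3 s: v = 0 at t = 2.25 s; triangle areas 6.75 + 0.75 = 7.5 m
3–8 s: |½(-2 + -10)(5)| = 30 m
8–9 s: |-10| × 1 = 10 m
9–13 s: |½(-10 + -5)(4)| = 30 m
13–19 s: v = 0 at t = 15 s; triangle areas 5 + 20 = 25 m
Total distance = 102.5 m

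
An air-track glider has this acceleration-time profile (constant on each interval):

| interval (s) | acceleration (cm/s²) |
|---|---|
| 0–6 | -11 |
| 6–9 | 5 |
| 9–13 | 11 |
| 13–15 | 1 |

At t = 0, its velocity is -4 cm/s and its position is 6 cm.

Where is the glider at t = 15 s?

-555.5 cm

On each constant-a segment, Δv = aΔt and Δx = v₀Δt + ½aΔt²; chain segment to segment.
0–6 s: v starts -4 cm/s; Δx = -4·6 + ½·-11·6² = -222 cm; v ends -70 cm/s.
6–9 s: v starts -70 cm/s; Δx = -70·3 + ½·5·3² = -187.5 cm; v ends -55 cm/s.
9–13 s: v starts -55 cm/s; Δx = -55·4 + ½·11·4² = -132 cm; v ends -11 cm/s.
13–15 s: v starts -11 cm/s; Δx = -11·2 + ½·1·2² = -20 cm; v ends -9 cm/s.
x(15) = 6 + Σ Δx = -555.5 cm.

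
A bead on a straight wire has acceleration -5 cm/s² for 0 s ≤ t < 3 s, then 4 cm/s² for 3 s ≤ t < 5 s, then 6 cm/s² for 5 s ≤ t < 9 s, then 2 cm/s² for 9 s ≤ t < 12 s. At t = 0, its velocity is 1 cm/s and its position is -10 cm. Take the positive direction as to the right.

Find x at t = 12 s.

On each constant-a segment, Δv = aΔt and Δx = v₀Δt + ½aΔt²; chain segment to segment.
0–3 s: v starts 1 cm/s; Δx = 1·3 + ½·-5·3² = -19.5 cm; v ends -14 cm/s.
3–5 s: v starts -14 cm/s; Δx = -14·2 + ½·4·2² = -20 cm; v ends -6 cm/s.
5–9 s: v starts -6 cm/s; Δx = -6·4 + ½·6·4² = 24 cm; v ends 18 cm/s.
9–12 s: v starts 18 cm/s; Δx = 18·3 + ½·2·3² = 63 cm; v ends 24 cm/s.
x(12) = -10 + Σ Δx = 37.5 cm.

37.5 cm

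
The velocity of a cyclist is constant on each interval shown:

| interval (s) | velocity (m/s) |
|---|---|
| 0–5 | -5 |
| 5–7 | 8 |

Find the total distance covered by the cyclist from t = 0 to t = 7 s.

Total distance travelled is ∫|v| dt — sum the magnitudes of each area piece.
0–5 s: |-5| × 5 = 25 m
5–7 s: |8| × 2 = 16 m
Total distance = 41 m

41 m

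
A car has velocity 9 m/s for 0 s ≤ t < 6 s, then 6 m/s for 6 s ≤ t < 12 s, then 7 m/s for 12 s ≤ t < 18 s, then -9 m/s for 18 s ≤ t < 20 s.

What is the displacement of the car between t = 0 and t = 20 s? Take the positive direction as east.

Net displacement equals the area under the velocity-time graph (areas below the axis count negative).
0–6 s: 9 × 6 = 54 m
6–12 s: 6 × 6 = 36 m
12–18 s: 7 × 6 = 42 m
18–20 s: -9 × 2 = -18 m
Net displacement = 114 m

114 m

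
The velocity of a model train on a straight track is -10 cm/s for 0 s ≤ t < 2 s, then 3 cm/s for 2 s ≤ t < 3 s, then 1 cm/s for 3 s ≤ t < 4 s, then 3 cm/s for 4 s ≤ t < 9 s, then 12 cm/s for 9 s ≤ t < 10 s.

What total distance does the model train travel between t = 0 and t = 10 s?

Distance (not displacement) is the total path length: add the absolute areas under v-t.
0–2 s: |-10| × 2 = 20 cm
2–3 s: |3| × 1 = 3 cm
3–4 s: |1| × 1 = 1 cm
4–9 s: |3| × 5 = 15 cm
9–10 s: |12| × 1 = 12 cm
Total distance = 51 cm

51 cm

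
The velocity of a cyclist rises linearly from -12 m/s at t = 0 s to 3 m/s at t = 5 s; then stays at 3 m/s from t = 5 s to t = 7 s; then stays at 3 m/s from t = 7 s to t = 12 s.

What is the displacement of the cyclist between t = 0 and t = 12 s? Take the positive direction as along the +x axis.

Net displacement equals the area under the velocity-time graph (areas below the axis count negative).
0–5 s: ½(-12 + 3)(5) = -22.5 m
5–7 s: 3 × 2 = 6 m
7–12 s: 3 × 5 = 15 m
Net displacement = -1.5 m

-1.5 m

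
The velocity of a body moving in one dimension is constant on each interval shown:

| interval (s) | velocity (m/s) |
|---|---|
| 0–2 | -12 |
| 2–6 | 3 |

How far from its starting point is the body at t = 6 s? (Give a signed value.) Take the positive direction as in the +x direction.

-12 m

Net displacement equals the area under the velocity-time graph (areas below the axis count negative).
0–2 s: -12 × 2 = -24 m
2–6 s: 3 × 4 = 12 m
Net displacement = -12 m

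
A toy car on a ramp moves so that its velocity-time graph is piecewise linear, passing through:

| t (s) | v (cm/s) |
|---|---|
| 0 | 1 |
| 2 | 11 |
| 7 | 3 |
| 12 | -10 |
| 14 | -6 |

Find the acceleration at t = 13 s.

Acceleration is the slope of the v-t graph on 12–14 s: (-6 − -10)/(14 − 12) = 2 cm/s².

2 cm/s²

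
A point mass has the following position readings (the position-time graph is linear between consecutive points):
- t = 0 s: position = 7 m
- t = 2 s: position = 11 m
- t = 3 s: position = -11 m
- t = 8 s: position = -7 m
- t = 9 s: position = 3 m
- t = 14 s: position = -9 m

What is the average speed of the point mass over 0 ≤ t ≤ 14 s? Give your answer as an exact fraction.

Average speed = (total path length)/(elapsed time); on a piecewise-linear x-t graph the path length is Σ|Δx|.
0–2 s: |Δx| = |11 − 7| = 4 m
2–3 s: |Δx| = |-11 − 11| = 22 m
3–8 s: |Δx| = |-7 − -11| = 4 m
8–9 s: |Δx| = |3 − -7| = 10 m
9–14 s: |Δx| = |-9 − 3| = 12 m
Total path = 52 m; average speed = 52/14 = 26/7 m/s.

26/7 m/s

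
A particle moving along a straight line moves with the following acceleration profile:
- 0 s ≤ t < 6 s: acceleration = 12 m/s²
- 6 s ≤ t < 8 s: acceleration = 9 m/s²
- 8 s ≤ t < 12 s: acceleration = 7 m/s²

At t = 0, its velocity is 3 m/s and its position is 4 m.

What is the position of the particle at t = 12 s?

On each constant-a segment, Δv = aΔt and Δx = v₀Δt + ½aΔt²; chain segment to segment.
0–6 s: v starts 3 m/s; Δx = 3·6 + ½·12·6² = 234 m; v ends 75 m/s.
6–8 s: v starts 75 m/s; Δx = 75·2 + ½·9·2² = 168 m; v ends 93 m/s.
8–12 s: v starts 93 m/s; Δx = 93·4 + ½·7·4² = 428 m; v ends 121 m/s.
x(12) = 4 + Σ Δx = 834 m.

834 m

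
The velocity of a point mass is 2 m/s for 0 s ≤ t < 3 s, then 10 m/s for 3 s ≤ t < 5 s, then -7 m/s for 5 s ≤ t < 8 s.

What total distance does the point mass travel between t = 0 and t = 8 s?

Distance (not displacement) is the total path length: add the absolute areas under v-t.
0–3 s: |2| × 3 = 6 m
3–5 s: |10| × 2 = 20 m
5–8 s: |-7| × 3 = 21 m
Total distance = 47 m

47 m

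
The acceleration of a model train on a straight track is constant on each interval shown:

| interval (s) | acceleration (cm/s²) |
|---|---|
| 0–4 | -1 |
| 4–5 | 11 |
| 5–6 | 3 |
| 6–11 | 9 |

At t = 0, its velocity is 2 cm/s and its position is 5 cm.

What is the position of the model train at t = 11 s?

On each constant-a segment, Δv = aΔt and Δx = v₀Δt + ½aΔt²; chain segment to segment.
0–4 s: v starts 2 cm/s; Δx = 2·4 + ½·-1·4² = 0 cm; v ends -2 cm/s.
4–5 s: v starts -2 cm/s; Δx = -2·1 + ½·11·1² = 3.5 cm; v ends 9 cm/s.
5–6 s: v starts 9 cm/s; Δx = 9·1 + ½·3·1² = 10.5 cm; v ends 12 cm/s.
6–11 s: v starts 12 cm/s; Δx = 12·5 + ½·9·5² = 172.5 cm; v ends 57 cm/s.
x(11) = 5 + Σ Δx = 191.5 cm.

191.5 cm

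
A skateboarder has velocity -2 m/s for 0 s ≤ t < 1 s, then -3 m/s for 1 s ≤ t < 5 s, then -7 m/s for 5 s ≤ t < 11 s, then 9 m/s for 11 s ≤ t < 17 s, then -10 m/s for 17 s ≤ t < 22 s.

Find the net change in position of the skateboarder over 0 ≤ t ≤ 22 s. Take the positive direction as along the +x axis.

Displacement is the signed area under the v-t curve.
0–1 s: -2 × 1 = -2 m
1–5 s: -3 × 4 = -12 m
5–11 s: -7 × 6 = -42 m
11–17 s: 9 × 6 = 54 m
17–22 s: -10 × 5 = -50 m
Net displacement = -52 m

-52 m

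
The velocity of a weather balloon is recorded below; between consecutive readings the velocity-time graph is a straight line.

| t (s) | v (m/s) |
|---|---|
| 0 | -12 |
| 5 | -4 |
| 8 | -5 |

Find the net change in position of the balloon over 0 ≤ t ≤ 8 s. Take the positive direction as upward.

Net displacement equals the area under the velocity-time graph (areas below the axis count negative).
0–5 s: ½(-12 + -4)(5) = -40 m
5–8 s: ½(-4 + -5)(3) = -13.5 m
Net displacement = -53.5 m

-53.5 m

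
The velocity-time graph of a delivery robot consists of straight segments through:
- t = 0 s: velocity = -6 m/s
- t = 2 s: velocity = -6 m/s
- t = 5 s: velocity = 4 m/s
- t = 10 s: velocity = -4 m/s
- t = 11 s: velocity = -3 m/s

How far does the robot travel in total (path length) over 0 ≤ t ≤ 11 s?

Distance (not displacement) is the total path length: add the absolute areas under v-t.
0–2 s: |-6| × 2 = 12 m
2–5 s: v = 0 at t = 3.8 s; triangle areas 5.4 + 2.4 = 7.8 m
5–10 s: v = 0 at t = 7.5 s; triangle areas 5 + 5 = 10 m
10–11 s: |½(-4 + -3)(1)| = 3.5 m
Total distance = 33.3 m

33.3 m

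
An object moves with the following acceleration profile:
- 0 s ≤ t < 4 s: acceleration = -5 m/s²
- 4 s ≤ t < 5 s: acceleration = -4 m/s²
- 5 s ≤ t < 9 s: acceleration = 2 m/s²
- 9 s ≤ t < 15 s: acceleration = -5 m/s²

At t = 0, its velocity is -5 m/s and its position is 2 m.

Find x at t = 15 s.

-401 m

On each constant-a segment, Δv = aΔt and Δx = v₀Δt + ½aΔt²; chain segment to segment.
0–4 s: v starts -5 m/s; Δx = -5·4 + ½·-5·4² = -60 m; v ends -25 m/s.
4–5 s: v starts -25 m/s; Δx = -25·1 + ½·-4·1² = -27 m; v ends -29 m/s.
5–9 s: v starts -29 m/s; Δx = -29·4 + ½·2·4² = -100 m; v ends -21 m/s.
9–15 s: v starts -21 m/s; Δx = -21·6 + ½·-5·6² = -216 m; v ends -51 m/s.
x(15) = 2 + Σ Δx = -401 m.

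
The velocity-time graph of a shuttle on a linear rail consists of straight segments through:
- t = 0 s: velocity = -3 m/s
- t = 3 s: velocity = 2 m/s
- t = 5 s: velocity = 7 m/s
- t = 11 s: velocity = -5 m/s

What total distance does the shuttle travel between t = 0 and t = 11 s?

Distance (not displacement) is the total path length: add the absolute areas under v-t.
0–3 s: v = 0 at t = 1.8 s; triangle areas 2.7 + 1.2 = 3.9 m
3–5 s: |½(2 + 7)(2)| = 9 m
5–11 s: v = 0 at t = 8.5 s; triangle areas 12.25 + 6.25 = 18.5 m
Total distance = 31.4 m

31.4 m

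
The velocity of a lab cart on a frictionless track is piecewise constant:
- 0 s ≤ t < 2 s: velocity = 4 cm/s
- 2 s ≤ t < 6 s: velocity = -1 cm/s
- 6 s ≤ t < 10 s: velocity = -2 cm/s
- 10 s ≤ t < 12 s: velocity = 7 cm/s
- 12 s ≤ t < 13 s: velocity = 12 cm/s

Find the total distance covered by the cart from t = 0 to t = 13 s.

Distance (not displacement) is the total path length: add the absolute areas under v-t.
0–2 s: |4| × 2 = 8 cm
2–6 s: |-1| × 4 = 4 cm
6–10 s: |-2| × 4 = 8 cm
10–12 s: |7| × 2 = 14 cm
12–13 s: |12| × 1 = 12 cm
Total distance = 46 cm

46 cm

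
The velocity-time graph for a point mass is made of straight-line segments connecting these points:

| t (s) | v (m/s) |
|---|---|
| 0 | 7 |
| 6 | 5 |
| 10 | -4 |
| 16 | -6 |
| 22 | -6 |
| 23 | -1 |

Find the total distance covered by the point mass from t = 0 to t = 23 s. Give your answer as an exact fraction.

Total distance travelled is ∫|v| dt — sum the magnitudes of each area piece.
0–6 s: |½(7 + 5)(6)| = 36 m
6–10 s: v = 0 at t = 74/9 s; triangle areas 50/9 + 32/9 = 82/9 m
10–16 s: |½(-4 + -6)(6)| = 30 m
16–22 s: |-6| × 6 = 36 m
22–23 s: |½(-6 + -1)(1)| = 3.5 m
Total distance = 2063/18 m

2063/18 m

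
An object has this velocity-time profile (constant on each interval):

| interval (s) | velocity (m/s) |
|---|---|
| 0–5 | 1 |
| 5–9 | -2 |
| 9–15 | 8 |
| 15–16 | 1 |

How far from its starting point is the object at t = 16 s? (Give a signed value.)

Displacement is the signed area under the v-t curve.
0–5 s: 1 × 5 = 5 m
5–9 s: -2 × 4 = -8 m
9–15 s: 8 × 6 = 48 m
15–16 s: 1 × 1 = 1 m
Net displacement = 46 m

46 m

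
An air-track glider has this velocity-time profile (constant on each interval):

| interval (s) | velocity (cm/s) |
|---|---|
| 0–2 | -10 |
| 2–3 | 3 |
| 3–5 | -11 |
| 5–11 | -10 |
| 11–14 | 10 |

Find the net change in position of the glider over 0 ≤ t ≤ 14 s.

-69 cm

Displacement is the signed area under the v-t curve.
0–2 s: -10 × 2 = -20 cm
2–3 s: 3 × 1 = 3 cm
3–5 s: -11 × 2 = -22 cm
5–11 s: -10 × 6 = -60 cm
11–14 s: 10 × 3 = 30 cm
Net displacement = -69 cm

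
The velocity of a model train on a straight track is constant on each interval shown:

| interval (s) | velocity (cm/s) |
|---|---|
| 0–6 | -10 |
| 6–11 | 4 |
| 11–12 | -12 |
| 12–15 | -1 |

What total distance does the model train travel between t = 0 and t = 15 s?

Distance (not displacement) is the total path length: add the absolute areas under v-t.
0–6 s: |-10| × 6 = 60 cm
6–11 s: |4| × 5 = 20 cm
11–12 s: |-12| × 1 = 12 cm
12–15 s: |-1| × 3 = 3 cm
Total distance = 95 cm

95 cm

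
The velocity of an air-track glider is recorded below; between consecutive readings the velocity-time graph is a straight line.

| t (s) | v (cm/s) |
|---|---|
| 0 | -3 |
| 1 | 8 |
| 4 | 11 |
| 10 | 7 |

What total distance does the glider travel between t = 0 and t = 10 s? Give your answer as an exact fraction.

Total distance travelled is ∫|v| dt — sum the magnitudes of each area piece.
0–1 s: v = 0 at t = 3/11 s; triangle areas 9/22 + 32/11 = 73/22 cm
1–4 s: |½(8 + 11)(3)| = 28.5 cm
4–10 s: |½(11 + 7)(6)| = 54 cm
Total distance = 944/11 cm

944/11 cm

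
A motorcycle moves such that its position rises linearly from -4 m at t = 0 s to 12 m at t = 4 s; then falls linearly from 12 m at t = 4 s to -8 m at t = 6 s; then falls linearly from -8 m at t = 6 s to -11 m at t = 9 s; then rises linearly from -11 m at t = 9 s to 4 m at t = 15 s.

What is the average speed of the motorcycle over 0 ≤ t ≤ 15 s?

Average speed = (total path length)/(elapsed time); on a piecewise-linear x-t graph the path length is Σ|Δx|.
0–4 s: |Δx| = |12 − -4| = 16 m
4–6 s: |Δx| = |-8 − 12| = 20 m
6–9 s: |Δx| = |-11 − -8| = 3 m
9–15 s: |Δx| = |4 − -11| = 15 m
Total path = 54 m; average speed = 54/15 = 3.6 m/s.

3.6 m/s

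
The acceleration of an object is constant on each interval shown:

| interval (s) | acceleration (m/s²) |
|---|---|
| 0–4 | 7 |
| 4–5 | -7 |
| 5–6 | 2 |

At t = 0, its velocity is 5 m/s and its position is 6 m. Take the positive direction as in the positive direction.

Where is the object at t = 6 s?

138.5 m

On each constant-a segment, Δv = aΔt and Δx = v₀Δt + ½aΔt²; chain segment to segment.
0–4 s: v starts 5 m/s; Δx = 5·4 + ½·7·4² = 76 m; v ends 33 m/s.
4–5 s: v starts 33 m/s; Δx = 33·1 + ½·-7·1² = 29.5 m; v ends 26 m/s.
5–6 s: v starts 26 m/s; Δx = 26·1 + ½·2·1² = 27 m; v ends 28 m/s.
x(6) = 6 + Σ Δx = 138.5 m.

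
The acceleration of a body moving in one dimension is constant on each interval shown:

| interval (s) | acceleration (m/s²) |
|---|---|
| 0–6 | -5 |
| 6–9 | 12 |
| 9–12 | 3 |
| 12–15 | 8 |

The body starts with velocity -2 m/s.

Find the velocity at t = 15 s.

37 m/s

Δv equals the area under the a-t graph; then v = v₀ + Δv.
0–6 s: -5 × 6 = -30 m/s
6–9 s: 12 × 3 = 36 m/s
9–12 s: 3 × 3 = 9 m/s
12–15 s: 8 × 3 = 24 m/s
Δv = 39 m/s, so v(15) = -2 + (39) = 37 m/s.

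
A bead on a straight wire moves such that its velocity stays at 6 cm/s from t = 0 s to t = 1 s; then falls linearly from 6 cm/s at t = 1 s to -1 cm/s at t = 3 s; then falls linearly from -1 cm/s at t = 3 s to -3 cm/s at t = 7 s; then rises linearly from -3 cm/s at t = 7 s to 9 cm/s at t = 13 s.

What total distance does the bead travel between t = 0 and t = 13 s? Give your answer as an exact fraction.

585/14 cm

Distance (not displacement) is the total path length: add the absolute areas under v-t.
0–1 s: |6| × 1 = 6 cm
1–3 s: v = 0 at t = 19/7 s; triangle areas 36/7 + 1/7 = 37/7 cm
3–7 s: |½(-1 + -3)(4)| = 8 cm
7–13 s: v = 0 at t = 8.5 s; triangle areas 2.25 + 20.25 = 22.5 cm
Total distance = 585/14 cm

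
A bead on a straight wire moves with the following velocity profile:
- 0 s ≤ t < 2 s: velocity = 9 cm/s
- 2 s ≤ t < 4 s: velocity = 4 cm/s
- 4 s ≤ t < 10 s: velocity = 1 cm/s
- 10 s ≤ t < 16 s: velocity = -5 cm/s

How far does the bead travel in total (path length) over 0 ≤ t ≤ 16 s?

62 cm

Total distance travelled is ∫|v| dt — sum the magnitudes of each area piece.
0–2 s: |9| × 2 = 18 cm
2–4 s: |4| × 2 = 8 cm
4–10 s: |1| × 6 = 6 cm
10–16 s: |-5| × 6 = 30 cm
Total distance = 62 cm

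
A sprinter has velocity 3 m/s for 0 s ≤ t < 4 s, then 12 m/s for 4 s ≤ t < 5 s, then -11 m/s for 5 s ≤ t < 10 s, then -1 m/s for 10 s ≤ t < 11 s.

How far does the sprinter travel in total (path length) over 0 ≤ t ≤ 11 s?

Distance (not displacement) is the total path length: add the absolute areas under v-t.
0–4 s: |3| × 4 = 12 m
4–5 s: |12| × 1 = 12 m
5–10 s: |-11| × 5 = 55 m
10–11 s: |-1| × 1 = 1 m
Total distance = 80 m

80 m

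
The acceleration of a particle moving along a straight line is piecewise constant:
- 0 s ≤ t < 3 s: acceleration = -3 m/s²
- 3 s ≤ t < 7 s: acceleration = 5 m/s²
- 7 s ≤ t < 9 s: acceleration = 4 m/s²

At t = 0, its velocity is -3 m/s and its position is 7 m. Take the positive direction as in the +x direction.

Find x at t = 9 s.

0.5 m

On each constant-a segment, Δv = aΔt and Δx = v₀Δt + ½aΔt²; chain segment to segment.
0–3 s: v starts -3 m/s; Δx = -3·3 + ½·-3·3² = -22.5 m; v ends -12 m/s.
3–7 s: v starts -12 m/s; Δx = -12·4 + ½·5·4² = -8 m; v ends 8 m/s.
7–9 s: v starts 8 m/s; Δx = 8·2 + ½·4·2² = 24 m; v ends 16 m/s.
x(9) = 7 + Σ Δx = 0.5 m.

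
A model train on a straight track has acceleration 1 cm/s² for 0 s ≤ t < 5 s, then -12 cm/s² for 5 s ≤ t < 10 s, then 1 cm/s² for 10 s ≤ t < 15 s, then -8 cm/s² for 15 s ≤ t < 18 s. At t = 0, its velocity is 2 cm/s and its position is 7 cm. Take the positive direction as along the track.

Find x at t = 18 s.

On each constant-a segment, Δv = aΔt and Δx = v₀Δt + ½aΔt²; chain segment to segment.
0–5 s: v starts 2 cm/s; Δx = 2·5 + ½·1·5² = 22.5 cm; v ends 7 cm/s.
5–10 s: v starts 7 cm/s; Δx = 7·5 + ½·-12·5² = -115 cm; v ends -53 cm/s.
10–15 s: v starts -53 cm/s; Δx = -53·5 + ½·1·5² = -252.5 cm; v ends -48 cm/s.
15–18 s: v starts -48 cm/s; Δx = -48·3 + ½·-8·3² = -180 cm; v ends -72 cm/s.
x(18) = 7 + Σ Δx = -518 cm.

-518 cm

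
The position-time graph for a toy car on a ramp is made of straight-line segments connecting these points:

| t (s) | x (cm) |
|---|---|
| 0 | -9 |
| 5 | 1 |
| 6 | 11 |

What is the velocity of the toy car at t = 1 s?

Velocity is the slope of the x-t graph on 0–5 s: (1 − -9)/(5 − 0) = 2 cm/s.

2 cm/s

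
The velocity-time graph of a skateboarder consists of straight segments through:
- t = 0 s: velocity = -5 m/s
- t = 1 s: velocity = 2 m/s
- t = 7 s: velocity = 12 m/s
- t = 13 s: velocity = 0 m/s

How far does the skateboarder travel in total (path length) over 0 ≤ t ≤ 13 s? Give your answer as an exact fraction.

Distance (not displacement) is the total path length: add the absolute areas under v-t.
0–1 s: v = 0 at t = 5/7 s; triangle areas 25/14 + 2/7 = 29/14 m
1–7 s: |½(2 + 12)(6)| = 42 m
7–13 s: |½(12 + 0)(6)| = 36 m
Total distance = 1121/14 m

1121/14 m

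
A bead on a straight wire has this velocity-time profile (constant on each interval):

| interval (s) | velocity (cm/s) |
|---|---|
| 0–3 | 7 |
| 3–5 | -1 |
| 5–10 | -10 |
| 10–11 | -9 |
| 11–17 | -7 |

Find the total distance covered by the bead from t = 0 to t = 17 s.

Total distance travelled is ∫|v| dt — sum the magnitudes of each area piece.
0–3 s: |7| × 3 = 21 cm
3–5 s: |-1| × 2 = 2 cm
5–10 s: |-10| × 5 = 50 cm
10–11 s: |-9| × 1 = 9 cm
11–17 s: |-7| × 6 = 42 cm
Total distance = 124 cm

124 cm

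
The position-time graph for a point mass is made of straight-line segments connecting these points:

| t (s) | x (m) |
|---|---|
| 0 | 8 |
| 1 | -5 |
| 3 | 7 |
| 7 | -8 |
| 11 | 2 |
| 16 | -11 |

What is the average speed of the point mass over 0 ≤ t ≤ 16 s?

3.9375 m/s

Average speed = (total path length)/(elapsed time); on a piecewise-linear x-t graph the path length is Σ|Δx|.
0–1 s: |Δx| = |-5 − 8| = 13 m
1–3 s: |Δx| = |7 − -5| = 12 m
3–7 s: |Δx| = |-8 − 7| = 15 m
7–11 s: |Δx| = |2 − -8| = 10 m
11–16 s: |Δx| = |-11 − 2| = 13 m
Total path = 63 m; average speed = 63/16 = 3.9375 m/s.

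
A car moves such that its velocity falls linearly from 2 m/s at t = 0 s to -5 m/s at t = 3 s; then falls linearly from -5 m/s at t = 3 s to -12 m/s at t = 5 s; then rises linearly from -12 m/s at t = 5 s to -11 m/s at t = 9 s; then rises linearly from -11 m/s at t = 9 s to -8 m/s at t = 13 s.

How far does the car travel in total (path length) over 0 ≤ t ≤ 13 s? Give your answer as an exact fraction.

1501/14 m

Total distance travelled is ∫|v| dt — sum the magnitudes of each area piece.
0–3 s: v = 0 at t = 6/7 s; triangle areas 6/7 + 75/14 = 87/14 m
3–5 s: |½(-5 + -12)(2)| = 17 m
5–9 s: |½(-12 + -11)(4)| = 46 m
9–13 s: |½(-11 + -8)(4)| = 38 m
Total distance = 1501/14 m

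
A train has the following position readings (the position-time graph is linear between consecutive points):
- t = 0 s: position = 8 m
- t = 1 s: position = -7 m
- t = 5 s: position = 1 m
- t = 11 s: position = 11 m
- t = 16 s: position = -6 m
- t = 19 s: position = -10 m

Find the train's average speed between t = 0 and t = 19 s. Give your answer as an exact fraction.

54/19 m/s

Average speed = (total path length)/(elapsed time); on a piecewise-linear x-t graph the path length is Σ|Δx|.
0–1 s: |Δx| = |-7 − 8| = 15 m
1–5 s: |Δx| = |1 − -7| = 8 m
5–11 s: |Δx| = |11 − 1| = 10 m
11–16 s: |Δx| = |-6 − 11| = 17 m
16–19 s: |Δx| = |-10 − -6| = 4 m
Total path = 54 m; average speed = 54/19 = 54/19 m/s.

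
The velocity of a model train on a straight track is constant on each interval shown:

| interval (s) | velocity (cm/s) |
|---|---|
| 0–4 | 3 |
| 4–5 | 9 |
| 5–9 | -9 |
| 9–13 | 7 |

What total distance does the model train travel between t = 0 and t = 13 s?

Total distance travelled is ∫|v| dt — sum the magnitudes of each area piece.
0–4 s: |3| × 4 = 12 cm
4–5 s: |9| × 1 = 9 cm
5–9 s: |-9| × 4 = 36 cm
9–13 s: |7| × 4 = 28 cm
Total distance = 85 cm

85 cm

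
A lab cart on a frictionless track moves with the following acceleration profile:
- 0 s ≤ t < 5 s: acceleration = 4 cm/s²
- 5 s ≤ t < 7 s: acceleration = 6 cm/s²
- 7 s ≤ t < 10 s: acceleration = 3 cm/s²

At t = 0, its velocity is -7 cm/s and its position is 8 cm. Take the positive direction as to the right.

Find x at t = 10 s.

149.5 cm

On each constant-a segment, Δv = aΔt and Δx = v₀Δt + ½aΔt²; chain segment to segment.
0–5 s: v starts -7 cm/s; Δx = -7·5 + ½·4·5² = 15 cm; v ends 13 cm/s.
5–7 s: v starts 13 cm/s; Δx = 13·2 + ½·6·2² = 38 cm; v ends 25 cm/s.
7–10 s: v starts 25 cm/s; Δx = 25·3 + ½·3·3² = 88.5 cm; v ends 34 cm/s.
x(10) = 8 + Σ Δx = 149.5 cm.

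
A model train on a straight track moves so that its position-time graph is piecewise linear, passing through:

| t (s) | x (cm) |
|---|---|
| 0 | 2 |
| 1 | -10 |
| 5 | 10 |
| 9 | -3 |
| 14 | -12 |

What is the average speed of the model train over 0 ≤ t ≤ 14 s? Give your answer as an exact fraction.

Average speed = (total path length)/(elapsed time); on a piecewise-linear x-t graph the path length is Σ|Δx|.
0–1 s: |Δx| = |-10 − 2| = 12 cm
1–5 s: |Δx| = |10 − -10| = 20 cm
5–9 s: |Δx| = |-3 − 10| = 13 cm
9–14 s: |Δx| = |-12 − -3| = 9 cm
Total path = 54 cm; average speed = 54/14 = 27/7 cm/s.

27/7 cm/s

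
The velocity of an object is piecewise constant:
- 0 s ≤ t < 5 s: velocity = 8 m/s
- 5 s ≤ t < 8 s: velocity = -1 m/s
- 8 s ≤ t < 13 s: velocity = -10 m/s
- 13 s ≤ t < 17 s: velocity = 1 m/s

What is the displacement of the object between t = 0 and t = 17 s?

-9 m

Displacement is the signed area under the v-t curve.
0–5 s: 8 × 5 = 40 m
5–8 s: -1 × 3 = -3 m
8–13 s: -10 × 5 = -50 m
13–17 s: 1 × 4 = 4 m
Net displacement = -9 m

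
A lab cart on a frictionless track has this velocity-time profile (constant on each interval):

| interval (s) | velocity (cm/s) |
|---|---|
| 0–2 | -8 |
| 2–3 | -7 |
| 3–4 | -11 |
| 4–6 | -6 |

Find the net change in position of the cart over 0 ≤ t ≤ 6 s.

-46 cm

Net displacement equals the area under the velocity-time graph (areas below the axis count negative).
0–2 s: -8 × 2 = -16 cm
2–3 s: -7 × 1 = -7 cm
3–4 s: -11 × 1 = -11 cm
4–6 s: -6 × 2 = -12 cm
Net displacement = -46 cm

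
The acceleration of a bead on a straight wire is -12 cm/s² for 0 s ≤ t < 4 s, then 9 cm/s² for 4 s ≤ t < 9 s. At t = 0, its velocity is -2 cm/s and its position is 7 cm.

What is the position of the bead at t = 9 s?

On each constant-a segment, Δv = aΔt and Δx = v₀Δt + ½aΔt²; chain segment to segment.
0–4 s: v starts -2 cm/s; Δx = -2·4 + ½·-12·4² = -104 cm; v ends -50 cm/s.
4–9 s: v starts -50 cm/s; Δx = -50·5 + ½·9·5² = -137.5 cm; v ends -5 cm/s.
x(9) = 7 + Σ Δx = -234.5 cm.

-234.5 cm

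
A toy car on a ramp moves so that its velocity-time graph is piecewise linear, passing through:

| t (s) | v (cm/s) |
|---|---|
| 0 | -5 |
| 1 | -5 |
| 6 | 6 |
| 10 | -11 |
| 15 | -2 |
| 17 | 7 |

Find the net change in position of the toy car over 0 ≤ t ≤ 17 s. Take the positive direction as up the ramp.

-40 cm

Net displacement equals the area under the velocity-time graph (areas below the axis count negative).
0–1 s: -5 × 1 = -5 cm
1–6 s: ½(-5 + 6)(5) = 2.5 cm
6–10 s: ½(6 + -11)(4) = -10 cm
10–15 s: ½(-11 + -2)(5) = -32.5 cm
15–17 s: ½(-2 + 7)(2) = 5 cm
Net displacement = -40 cm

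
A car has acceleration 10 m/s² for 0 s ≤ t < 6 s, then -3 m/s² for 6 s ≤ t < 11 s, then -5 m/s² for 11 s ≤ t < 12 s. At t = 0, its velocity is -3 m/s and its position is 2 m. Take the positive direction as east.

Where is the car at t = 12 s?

451 m

On each constant-a segment, Δv = aΔt and Δx = v₀Δt + ½aΔt²; chain segment to segment.
0–6 s: v starts -3 m/s; Δx = -3·6 + ½·10·6² = 162 m; v ends 57 m/s.
6–11 s: v starts 57 m/s; Δx = 57·5 + ½·-3·5² = 247.5 m; v ends 42 m/s.
11–12 s: v starts 42 m/s; Δx = 42·1 + ½·-5·1² = 39.5 m; v ends 37 m/s.
x(12) = 2 + Σ Δx = 451 m.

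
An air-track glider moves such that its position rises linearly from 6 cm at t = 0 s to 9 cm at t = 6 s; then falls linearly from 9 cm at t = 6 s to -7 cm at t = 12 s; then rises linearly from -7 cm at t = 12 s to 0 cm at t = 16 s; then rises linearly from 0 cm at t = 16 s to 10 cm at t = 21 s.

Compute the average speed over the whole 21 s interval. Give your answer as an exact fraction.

12/7 cm/s

Average speed = (total path length)/(elapsed time); on a piecewise-linear x-t graph the path length is Σ|Δx|.
0–6 s: |Δx| = |9 − 6| = 3 cm
6–12 s: |Δx| = |-7 − 9| = 16 cm
12–16 s: |Δx| = |0 − -7| = 7 cm
16–21 s: |Δx| = |10 − 0| = 10 cm
Total path = 36 cm; average speed = 36/21 = 12/7 cm/s.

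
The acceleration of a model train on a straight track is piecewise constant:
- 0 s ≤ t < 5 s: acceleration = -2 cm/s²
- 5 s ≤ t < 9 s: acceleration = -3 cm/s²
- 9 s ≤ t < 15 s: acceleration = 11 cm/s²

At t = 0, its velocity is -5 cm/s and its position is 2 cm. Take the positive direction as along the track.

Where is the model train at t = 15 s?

On each constant-a segment, Δv = aΔt and Δx = v₀Δt + ½aΔt²; chain segment to segment.
0–5 s: v starts -5 cm/s; Δx = -5·5 + ½·-2·5² = -50 cm; v ends -15 cm/s.
5–9 s: v starts -15 cm/s; Δx = -15·4 + ½·-3·4² = -84 cm; v ends -27 cm/s.
9–15 s: v starts -27 cm/s; Δx = -27·6 + ½·11·6² = 36 cm; v ends 39 cm/s.
x(15) = 2 + Σ Δx = -96 cm.

-96 cm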